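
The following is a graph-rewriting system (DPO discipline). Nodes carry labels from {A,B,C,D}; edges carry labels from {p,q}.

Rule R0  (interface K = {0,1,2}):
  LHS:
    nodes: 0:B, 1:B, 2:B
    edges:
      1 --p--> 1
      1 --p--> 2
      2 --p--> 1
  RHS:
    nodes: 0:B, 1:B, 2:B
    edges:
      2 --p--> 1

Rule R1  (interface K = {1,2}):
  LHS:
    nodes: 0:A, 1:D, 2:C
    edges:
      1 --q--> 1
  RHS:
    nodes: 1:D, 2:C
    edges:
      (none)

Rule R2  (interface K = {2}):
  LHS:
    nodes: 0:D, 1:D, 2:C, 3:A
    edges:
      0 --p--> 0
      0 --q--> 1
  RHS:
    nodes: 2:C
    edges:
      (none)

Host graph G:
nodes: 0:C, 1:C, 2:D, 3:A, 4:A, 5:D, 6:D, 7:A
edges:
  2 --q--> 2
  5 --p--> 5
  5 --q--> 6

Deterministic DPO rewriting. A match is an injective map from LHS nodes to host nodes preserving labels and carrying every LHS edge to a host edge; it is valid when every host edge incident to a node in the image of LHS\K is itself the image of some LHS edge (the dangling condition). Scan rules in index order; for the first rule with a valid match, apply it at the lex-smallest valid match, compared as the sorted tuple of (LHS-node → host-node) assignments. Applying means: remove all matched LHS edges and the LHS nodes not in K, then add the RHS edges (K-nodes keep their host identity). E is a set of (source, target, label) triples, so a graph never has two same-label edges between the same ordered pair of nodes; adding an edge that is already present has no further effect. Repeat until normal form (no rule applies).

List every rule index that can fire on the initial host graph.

R0: no valid match — LHS pattern not found
R1: 6 valid matches — {0↦3, 1↦2, 2↦0}, {0↦3, 1↦2, 2↦1}, {0↦4, 1↦2, 2↦0} (+3 more)
R2: 6 valid matches — {0↦5, 1↦6, 2↦0, 3↦3}, {0↦5, 1↦6, 2↦0, 3↦4}, {0↦5, 1↦6, 2↦0, 3↦7} (+3 more)

Answer: [R1,R2]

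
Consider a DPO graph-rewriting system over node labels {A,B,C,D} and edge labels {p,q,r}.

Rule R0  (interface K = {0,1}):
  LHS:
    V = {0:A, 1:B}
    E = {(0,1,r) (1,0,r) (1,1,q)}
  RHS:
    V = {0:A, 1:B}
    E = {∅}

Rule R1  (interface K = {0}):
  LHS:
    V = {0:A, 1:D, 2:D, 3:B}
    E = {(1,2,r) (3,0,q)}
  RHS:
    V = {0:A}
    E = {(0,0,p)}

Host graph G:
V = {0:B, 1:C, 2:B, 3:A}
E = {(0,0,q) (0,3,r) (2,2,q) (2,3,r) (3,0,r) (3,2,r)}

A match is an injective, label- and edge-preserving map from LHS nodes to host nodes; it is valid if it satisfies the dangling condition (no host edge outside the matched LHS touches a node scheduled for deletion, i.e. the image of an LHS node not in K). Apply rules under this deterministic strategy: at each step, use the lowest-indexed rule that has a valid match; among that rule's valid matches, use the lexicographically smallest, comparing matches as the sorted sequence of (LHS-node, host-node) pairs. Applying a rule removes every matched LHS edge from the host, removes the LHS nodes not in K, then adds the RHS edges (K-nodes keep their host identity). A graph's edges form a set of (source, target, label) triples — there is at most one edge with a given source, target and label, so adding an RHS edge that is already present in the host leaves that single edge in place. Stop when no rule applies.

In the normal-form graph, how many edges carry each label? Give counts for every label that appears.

[0] host  ⇒  4 nodes, 6 edges  {0-q->0 0-r->3 2-q->2 2-r->3 3-r->0 3-r->2}
[1] R0 @ {0↦3, 1↦0}  ⇒  4 nodes, 3 edges  {2-q->2 2-r->3 3-r->2}
[2] R0 @ {0↦3, 1↦2}  ⇒  4 nodes, 0 edges  {∅}
halt: no rule applies after step 2
NF edges: []

Answer: (no edges)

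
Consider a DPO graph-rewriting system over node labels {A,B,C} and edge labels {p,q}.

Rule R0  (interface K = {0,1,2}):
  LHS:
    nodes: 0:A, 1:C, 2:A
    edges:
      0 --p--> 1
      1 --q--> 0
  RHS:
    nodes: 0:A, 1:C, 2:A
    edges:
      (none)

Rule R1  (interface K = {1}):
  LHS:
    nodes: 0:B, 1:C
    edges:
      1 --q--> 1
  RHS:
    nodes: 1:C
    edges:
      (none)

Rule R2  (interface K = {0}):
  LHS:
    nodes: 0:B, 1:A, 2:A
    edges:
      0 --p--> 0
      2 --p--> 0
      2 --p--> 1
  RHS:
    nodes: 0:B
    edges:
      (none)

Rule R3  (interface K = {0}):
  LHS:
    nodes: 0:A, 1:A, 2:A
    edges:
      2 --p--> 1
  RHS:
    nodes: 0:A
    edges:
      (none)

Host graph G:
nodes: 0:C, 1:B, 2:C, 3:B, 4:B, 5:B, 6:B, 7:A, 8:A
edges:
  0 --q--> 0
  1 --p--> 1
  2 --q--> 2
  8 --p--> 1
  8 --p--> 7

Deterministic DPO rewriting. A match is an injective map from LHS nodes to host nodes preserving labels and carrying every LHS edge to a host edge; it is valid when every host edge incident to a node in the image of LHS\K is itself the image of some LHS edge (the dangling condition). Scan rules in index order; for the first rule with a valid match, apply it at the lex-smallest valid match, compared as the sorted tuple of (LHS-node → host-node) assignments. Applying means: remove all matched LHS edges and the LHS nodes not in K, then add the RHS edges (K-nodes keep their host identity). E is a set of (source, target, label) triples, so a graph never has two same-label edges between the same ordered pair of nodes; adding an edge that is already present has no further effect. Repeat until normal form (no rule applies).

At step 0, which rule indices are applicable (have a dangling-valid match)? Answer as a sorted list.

R0: no valid match — LHS pattern not found
R1: 8 valid matches — {0↦3, 1↦0}, {0↦3, 1↦2}, {0↦4, 1↦0} (+5 more)
R2: 1 valid match — {0↦1, 1↦7, 2↦8}
R3: no valid match — LHS pattern not found

Answer: [R1,R2]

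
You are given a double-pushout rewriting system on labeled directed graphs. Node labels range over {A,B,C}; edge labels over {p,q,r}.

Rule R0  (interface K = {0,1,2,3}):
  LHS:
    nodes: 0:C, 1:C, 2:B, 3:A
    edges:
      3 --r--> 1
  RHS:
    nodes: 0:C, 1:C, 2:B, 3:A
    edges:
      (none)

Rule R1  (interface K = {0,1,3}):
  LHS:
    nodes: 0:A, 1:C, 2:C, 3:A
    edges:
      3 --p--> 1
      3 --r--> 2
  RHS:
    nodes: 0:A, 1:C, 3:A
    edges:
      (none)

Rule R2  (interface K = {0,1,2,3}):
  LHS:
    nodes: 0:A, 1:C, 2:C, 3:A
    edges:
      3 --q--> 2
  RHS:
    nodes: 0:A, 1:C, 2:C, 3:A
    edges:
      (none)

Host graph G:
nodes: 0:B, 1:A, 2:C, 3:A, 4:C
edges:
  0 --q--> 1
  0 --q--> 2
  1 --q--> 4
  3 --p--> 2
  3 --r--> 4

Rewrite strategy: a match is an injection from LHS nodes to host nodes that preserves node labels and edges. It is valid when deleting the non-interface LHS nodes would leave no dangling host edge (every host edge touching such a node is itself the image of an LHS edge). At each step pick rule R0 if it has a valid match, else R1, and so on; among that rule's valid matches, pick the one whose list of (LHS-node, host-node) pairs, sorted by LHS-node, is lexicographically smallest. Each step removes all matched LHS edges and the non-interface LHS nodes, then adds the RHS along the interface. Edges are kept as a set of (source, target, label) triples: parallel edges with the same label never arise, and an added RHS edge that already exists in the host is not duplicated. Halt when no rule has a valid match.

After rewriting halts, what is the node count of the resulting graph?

Answer: 5

Rewrite trace:
start.  V:5 E:5  edges: 0-q->1 0-q->2 1-q->4 3-p->2 3-r->4
1. fire R0 via {0↦2, 1↦4, 2↦0, 3↦3}  →  V:5 E:4  edges: 0-q->1 0-q->2 1-q->4 3-p->2
2. fire R2 via {0↦3, 1↦2, 2↦4, 3↦1}  →  V:5 E:3  edges: 0-q->1 0-q->2 3-p->2
final graph: no rule applies after step 2
NF nodes: {0:B, 1:A, 2:C, 3:A, 4:C}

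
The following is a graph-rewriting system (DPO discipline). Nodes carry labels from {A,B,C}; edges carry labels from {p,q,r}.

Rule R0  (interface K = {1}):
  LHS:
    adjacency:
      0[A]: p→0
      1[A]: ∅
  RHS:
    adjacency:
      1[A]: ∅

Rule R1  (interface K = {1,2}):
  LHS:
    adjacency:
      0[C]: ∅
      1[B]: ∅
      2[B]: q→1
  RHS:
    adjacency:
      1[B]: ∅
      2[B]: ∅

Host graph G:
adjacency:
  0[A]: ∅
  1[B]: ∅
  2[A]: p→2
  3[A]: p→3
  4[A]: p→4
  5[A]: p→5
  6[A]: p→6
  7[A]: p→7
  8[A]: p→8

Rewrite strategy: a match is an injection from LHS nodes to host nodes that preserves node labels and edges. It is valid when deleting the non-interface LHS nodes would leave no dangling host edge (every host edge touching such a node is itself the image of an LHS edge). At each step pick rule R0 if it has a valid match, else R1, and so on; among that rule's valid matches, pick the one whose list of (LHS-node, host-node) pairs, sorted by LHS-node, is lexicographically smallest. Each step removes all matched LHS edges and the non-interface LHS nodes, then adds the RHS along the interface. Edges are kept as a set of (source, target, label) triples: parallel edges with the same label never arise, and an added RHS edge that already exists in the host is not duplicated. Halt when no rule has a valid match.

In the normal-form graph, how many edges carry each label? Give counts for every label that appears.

Answer: (no edges)

Rewrite trace:
[0] host  ⇒  9 nodes, 7 edges  {2-p->2 3-p->3 4-p->4 5-p->5 6-p->6 7-p->7 8-p->8}
[1] R0 @ {0↦2, 1↦0}  ⇒  8 nodes, 6 edges  {3-p->3 4-p->4 5-p->5 6-p->6 7-p->7 8-p->8}
[2] R0 @ {0↦3, 1↦0}  ⇒  7 nodes, 5 edges  {4-p->4 5-p->5 6-p->6 7-p->7 8-p->8}
[3] R0 @ {0↦4, 1↦0}  ⇒  6 nodes, 4 edges  {5-p->5 6-p->6 7-p->7 8-p->8}
[4] R0 @ {0↦5, 1↦0}  ⇒  5 nodes, 3 edges  {6-p->6 7-p->7 8-p->8}
[5] R0 @ {0↦6, 1↦0}  ⇒  4 nodes, 2 edges  {7-p->7 8-p->8}
[6] R0 @ {0↦7, 1↦0}  ⇒  3 nodes, 1 edges  {8-p->8}
[7] R0 @ {0↦8, 1↦0}  ⇒  2 nodes, 0 edges  {∅}
normal form: no rule applies after step 7
NF edges: []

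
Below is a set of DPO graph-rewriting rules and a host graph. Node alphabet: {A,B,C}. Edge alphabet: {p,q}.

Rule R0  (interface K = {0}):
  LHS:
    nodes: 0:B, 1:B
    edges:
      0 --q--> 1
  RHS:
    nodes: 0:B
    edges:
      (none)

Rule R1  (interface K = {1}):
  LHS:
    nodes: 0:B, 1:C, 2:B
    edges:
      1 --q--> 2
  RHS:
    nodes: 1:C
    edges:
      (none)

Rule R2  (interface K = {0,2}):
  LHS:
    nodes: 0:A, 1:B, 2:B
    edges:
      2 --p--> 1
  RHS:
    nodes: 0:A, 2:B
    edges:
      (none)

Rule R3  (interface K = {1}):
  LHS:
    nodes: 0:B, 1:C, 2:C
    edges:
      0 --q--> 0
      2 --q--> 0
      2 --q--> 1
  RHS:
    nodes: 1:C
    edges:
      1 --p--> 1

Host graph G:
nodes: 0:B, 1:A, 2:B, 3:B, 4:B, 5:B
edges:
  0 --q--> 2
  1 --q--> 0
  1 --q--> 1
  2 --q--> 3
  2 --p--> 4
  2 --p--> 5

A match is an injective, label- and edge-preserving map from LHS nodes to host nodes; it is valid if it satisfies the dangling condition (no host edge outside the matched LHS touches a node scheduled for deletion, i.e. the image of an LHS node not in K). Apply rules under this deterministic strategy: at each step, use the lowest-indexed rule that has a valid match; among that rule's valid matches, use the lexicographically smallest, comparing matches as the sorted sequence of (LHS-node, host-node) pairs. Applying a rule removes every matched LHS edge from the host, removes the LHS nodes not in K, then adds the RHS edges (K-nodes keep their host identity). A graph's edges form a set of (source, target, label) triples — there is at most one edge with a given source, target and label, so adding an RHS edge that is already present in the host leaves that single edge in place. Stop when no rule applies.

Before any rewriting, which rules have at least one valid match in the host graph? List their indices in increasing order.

Answer: [R0,R2]

Derivation:
R0: 1 valid match — {0↦2, 1↦3}
R1: no valid match — LHS pattern not found
R2: 2 valid matches — {0↦1, 1↦4, 2↦2}, {0↦1, 1↦5, 2↦2}
R3: no valid match — LHS pattern not found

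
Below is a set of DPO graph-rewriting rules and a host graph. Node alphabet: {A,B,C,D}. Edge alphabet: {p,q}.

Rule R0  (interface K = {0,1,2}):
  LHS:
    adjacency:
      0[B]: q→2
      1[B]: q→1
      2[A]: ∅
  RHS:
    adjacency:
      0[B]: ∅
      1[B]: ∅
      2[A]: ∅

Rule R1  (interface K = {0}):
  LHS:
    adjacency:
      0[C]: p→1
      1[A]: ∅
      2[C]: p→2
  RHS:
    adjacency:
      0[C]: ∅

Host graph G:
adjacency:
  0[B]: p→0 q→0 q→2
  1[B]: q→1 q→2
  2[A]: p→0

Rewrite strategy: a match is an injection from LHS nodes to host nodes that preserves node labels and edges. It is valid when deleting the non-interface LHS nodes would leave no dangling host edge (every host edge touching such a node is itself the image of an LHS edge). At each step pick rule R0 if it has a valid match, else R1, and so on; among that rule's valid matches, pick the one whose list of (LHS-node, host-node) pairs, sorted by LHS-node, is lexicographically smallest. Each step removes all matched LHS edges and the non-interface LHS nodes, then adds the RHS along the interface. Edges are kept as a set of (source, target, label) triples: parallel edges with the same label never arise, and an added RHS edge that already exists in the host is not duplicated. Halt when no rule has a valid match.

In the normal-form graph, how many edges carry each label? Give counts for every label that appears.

start.  V:3 E:6  edges: 0-p->0 0-q->0 0-q->2 1-q->1 1-q->2 2-p->0
1. fire R0 via {0↦0, 1↦1, 2↦2}  →  V:3 E:4  edges: 0-p->0 0-q->0 1-q->2 2-p->0
2. fire R0 via {0↦1, 1↦0, 2↦2}  →  V:3 E:2  edges: 0-p->0 2-p->0
halt: no rule applies after step 2
NF edges: [(0, 0, 'p'), (2, 0, 'p')]

Answer: p:2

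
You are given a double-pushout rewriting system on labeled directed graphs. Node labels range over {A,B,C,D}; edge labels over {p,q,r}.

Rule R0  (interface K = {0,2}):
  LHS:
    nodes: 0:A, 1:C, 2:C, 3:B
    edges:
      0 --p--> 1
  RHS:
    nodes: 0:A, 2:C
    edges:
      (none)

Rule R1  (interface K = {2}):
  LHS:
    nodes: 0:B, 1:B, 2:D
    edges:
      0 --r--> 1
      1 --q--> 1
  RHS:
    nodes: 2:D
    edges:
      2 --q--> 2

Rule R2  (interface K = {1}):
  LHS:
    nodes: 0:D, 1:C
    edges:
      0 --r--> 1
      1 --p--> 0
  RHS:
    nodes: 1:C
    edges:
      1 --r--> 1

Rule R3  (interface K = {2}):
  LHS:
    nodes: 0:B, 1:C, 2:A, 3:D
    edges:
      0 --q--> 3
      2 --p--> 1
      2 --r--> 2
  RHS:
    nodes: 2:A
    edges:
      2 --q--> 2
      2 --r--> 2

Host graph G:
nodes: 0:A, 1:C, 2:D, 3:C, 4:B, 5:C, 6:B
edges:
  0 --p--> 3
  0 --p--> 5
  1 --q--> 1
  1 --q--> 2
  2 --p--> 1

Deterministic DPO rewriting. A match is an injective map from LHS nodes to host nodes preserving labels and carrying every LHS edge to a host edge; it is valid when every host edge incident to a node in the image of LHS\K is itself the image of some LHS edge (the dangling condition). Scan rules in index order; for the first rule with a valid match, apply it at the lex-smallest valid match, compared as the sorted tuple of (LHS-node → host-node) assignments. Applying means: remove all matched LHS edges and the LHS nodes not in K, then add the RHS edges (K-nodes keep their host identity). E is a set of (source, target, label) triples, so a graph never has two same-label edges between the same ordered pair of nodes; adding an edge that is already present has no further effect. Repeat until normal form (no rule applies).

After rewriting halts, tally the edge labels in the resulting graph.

Answer: p:1 q:2

Rewrite trace:
[0] host  ⇒  7 nodes, 5 edges  {0-p->3 0-p->5 1-q->1 1-q->2 2-p->1}
[1] R0 @ {0↦0, 1↦3, 2↦1, 3↦4}  ⇒  5 nodes, 4 edges  {0-p->5 1-q->1 1-q->2 2-p->1}
[2] R0 @ {0↦0, 1↦5, 2↦1, 3↦6}  ⇒  3 nodes, 3 edges  {1-q->1 1-q->2 2-p->1}
normal form: no rule applies after step 2
NF edges: [(1, 1, 'q'), (1, 2, 'q'), (2, 1, 'p')]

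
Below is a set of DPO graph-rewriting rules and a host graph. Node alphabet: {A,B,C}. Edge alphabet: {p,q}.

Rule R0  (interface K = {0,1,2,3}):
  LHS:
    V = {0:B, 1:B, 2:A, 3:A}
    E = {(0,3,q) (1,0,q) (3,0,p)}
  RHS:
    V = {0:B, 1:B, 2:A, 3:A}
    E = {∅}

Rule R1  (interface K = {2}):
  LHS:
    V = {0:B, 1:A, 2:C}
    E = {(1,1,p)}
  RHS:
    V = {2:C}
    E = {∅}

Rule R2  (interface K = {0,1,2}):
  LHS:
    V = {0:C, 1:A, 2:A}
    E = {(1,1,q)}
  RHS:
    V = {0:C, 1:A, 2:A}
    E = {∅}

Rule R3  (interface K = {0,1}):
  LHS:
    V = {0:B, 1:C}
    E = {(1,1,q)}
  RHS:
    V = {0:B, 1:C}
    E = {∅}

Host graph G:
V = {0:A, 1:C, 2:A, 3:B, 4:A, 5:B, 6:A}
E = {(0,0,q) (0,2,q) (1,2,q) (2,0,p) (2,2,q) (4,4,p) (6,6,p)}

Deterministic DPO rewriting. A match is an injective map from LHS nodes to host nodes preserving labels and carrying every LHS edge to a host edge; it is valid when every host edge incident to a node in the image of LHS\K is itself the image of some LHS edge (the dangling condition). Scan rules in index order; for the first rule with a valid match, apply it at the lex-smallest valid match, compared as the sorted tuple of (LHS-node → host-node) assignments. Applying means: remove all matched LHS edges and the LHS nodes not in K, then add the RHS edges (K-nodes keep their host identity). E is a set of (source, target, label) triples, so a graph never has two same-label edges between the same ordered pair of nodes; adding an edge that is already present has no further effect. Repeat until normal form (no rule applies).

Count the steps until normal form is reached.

Answer: 4

Derivation:
[0] host  ⇒  7 nodes, 7 edges  {0-q->0 0-q->2 1-q->2 2-p->0 2-q->2 4-p->4 6-p->6}
[1] R1 @ {0↦3, 1↦4, 2↦1}  ⇒  5 nodes, 6 edges  {0-q->0 0-q->2 1-q->2 2-p->0 2-q->2 6-p->6}
[2] R1 @ {0↦5, 1↦6, 2↦1}  ⇒  3 nodes, 5 edges  {0-q->0 0-q->2 1-q->2 2-p->0 2-q->2}
[3] R2 @ {0↦1, 1↦0, 2↦2}  ⇒  3 nodes, 4 edges  {0-q->2 1-q->2 2-p->0 2-q->2}
[4] R2 @ {0↦1, 1↦2, 2↦0}  ⇒  3 nodes, 3 edges  {0-q->2 1-q->2 2-p->0}
halt: no rule applies after step 4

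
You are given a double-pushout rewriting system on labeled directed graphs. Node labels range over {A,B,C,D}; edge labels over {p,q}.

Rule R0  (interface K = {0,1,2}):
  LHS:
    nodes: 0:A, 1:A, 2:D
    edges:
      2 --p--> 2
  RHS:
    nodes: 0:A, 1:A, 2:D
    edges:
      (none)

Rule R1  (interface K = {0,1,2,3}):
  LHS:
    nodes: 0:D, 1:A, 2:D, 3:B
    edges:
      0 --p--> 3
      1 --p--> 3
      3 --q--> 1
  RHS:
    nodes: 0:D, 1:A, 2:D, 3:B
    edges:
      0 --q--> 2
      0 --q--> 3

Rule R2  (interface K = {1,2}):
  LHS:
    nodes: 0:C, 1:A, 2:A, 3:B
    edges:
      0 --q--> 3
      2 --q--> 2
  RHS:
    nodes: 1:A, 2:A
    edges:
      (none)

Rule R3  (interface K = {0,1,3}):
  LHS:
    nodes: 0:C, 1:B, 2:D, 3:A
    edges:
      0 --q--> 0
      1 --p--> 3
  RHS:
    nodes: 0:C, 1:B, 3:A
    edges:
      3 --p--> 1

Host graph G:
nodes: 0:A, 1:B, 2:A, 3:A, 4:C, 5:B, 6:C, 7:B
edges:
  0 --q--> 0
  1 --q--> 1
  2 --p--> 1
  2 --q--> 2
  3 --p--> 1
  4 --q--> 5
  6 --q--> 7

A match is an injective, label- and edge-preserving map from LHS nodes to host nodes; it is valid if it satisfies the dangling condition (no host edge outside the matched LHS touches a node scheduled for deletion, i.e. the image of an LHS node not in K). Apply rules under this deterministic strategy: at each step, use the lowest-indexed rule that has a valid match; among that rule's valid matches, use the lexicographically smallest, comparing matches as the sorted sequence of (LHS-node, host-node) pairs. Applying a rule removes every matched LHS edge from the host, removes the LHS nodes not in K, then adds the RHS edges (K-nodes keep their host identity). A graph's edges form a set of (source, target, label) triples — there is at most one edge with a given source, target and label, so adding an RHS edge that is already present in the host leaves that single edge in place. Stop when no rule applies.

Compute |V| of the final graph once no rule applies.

start.  V:8 E:7  edges: 0-q->0 1-q->1 2-p->1 2-q->2 3-p->1 4-q->5 6-q->7
1. fire R2 via {0↦4, 1↦0, 2↦2, 3↦5}  →  V:6 E:5  edges: 0-q->0 1-q->1 2-p->1 3-p->1 6-q->7
2. fire R2 via {0↦6, 1↦2, 2↦0, 3↦7}  →  V:4 E:3  edges: 1-q->1 2-p->1 3-p->1
final graph: no rule applies after step 2
NF nodes: {0:A, 1:B, 2:A, 3:A}

Answer: 4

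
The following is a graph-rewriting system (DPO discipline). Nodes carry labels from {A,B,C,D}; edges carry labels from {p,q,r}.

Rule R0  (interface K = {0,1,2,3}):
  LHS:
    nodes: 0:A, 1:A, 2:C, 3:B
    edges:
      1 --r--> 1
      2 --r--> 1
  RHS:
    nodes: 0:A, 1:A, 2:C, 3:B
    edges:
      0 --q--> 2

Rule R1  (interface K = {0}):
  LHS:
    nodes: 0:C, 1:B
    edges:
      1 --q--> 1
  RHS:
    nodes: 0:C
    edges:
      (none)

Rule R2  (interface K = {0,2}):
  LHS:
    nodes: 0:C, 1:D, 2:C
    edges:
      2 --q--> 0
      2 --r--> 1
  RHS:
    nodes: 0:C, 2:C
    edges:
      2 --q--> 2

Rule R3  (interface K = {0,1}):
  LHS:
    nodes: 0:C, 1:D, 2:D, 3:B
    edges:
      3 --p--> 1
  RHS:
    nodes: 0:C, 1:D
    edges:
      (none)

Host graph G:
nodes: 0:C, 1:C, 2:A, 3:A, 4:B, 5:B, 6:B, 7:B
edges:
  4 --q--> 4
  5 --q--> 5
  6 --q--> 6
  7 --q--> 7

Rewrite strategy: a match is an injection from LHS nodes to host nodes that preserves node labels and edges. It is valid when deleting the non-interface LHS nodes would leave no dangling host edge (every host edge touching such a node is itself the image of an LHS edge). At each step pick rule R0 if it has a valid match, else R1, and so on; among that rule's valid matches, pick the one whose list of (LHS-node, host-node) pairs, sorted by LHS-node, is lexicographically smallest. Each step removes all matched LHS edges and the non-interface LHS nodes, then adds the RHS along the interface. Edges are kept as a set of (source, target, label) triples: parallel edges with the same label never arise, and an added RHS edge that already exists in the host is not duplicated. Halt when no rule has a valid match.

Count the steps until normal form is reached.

Answer: 4

Steps:
initial: |V|=8 |E|=4  E = 4-q->4 5-q->5 6-q->6 7-q->7
step 1: apply R1 at {0↦0, 1↦4}  → |V|=7 |E|=3  E = 5-q->5 6-q->6 7-q->7
step 2: apply R1 at {0↦0, 1↦5}  → |V|=6 |E|=2  E = 6-q->6 7-q->7
step 3: apply R1 at {0↦0, 1↦6}  → |V|=5 |E|=1  E = 7-q->7
step 4: apply R1 at {0↦0, 1↦7}  → |V|=4 |E|=0  E = ∅
final graph: no rule applies after step 4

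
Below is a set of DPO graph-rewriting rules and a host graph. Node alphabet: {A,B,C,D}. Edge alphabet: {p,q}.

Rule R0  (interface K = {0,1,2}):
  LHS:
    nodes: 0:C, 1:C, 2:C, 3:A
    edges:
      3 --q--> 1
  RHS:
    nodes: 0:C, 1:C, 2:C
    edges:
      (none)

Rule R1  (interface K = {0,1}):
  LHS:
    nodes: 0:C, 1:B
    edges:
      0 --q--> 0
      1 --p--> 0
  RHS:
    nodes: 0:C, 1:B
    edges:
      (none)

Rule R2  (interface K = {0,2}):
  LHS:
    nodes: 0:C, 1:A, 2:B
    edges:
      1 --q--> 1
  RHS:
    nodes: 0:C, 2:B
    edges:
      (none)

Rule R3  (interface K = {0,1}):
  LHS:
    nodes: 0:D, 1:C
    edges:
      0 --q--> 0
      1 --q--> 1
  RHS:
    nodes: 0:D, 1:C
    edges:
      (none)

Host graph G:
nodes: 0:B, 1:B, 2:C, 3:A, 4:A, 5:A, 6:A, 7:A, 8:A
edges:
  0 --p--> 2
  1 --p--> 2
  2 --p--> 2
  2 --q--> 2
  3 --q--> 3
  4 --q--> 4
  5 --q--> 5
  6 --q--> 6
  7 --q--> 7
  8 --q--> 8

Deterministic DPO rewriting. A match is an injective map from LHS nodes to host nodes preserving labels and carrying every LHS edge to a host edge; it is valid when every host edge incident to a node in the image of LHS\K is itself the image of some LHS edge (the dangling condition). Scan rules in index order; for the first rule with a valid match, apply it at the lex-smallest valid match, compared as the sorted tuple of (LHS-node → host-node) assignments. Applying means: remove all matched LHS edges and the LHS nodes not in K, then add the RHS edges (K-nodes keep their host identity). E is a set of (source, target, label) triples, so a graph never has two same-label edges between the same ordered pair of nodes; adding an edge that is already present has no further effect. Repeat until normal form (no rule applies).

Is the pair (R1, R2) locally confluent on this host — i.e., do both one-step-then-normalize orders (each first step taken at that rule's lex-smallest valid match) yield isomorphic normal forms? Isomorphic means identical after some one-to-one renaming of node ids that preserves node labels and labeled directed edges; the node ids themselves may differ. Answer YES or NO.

branch R1-first: apply at {0↦2, 1↦0} → |E|=8, then 6 more step(s) → NF |V|=3 |E|=2 V={0:B, 1:B, 2:C} E=1-p->2 2-p->2
branch R2-first: apply at {0↦2, 1↦3, 2↦0} → |E|=9, then 6 more step(s) → NF |V|=3 |E|=2 V={0:B, 1:B, 2:C} E=1-p->2 2-p->2
graphs isomorphic (equal up to label-preserving node renaming)

Answer: YES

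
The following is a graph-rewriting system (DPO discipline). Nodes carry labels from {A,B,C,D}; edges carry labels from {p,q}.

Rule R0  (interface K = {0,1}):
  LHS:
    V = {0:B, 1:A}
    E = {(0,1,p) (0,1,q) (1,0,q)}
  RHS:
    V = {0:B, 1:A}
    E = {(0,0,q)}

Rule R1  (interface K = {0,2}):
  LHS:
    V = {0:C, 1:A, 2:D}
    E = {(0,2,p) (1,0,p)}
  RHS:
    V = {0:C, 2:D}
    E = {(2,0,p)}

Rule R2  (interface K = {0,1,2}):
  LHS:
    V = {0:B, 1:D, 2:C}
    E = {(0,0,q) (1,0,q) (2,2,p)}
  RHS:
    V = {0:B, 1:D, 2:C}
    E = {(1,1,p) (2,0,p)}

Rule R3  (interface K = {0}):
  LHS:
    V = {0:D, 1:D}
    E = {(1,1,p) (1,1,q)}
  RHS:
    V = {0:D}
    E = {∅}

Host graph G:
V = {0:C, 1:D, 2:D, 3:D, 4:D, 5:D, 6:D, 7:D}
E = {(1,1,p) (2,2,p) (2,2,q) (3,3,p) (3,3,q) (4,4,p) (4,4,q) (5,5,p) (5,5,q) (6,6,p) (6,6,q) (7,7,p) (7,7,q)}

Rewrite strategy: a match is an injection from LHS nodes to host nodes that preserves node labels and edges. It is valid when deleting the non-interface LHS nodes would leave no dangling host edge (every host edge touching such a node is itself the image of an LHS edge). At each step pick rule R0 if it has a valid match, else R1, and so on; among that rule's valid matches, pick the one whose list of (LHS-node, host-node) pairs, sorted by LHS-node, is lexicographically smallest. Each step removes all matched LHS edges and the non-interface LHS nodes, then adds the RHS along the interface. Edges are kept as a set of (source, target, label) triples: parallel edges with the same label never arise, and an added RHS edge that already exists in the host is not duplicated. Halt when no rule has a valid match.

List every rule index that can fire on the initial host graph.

R0: no valid match — LHS pattern not found
R1: no valid match — LHS pattern not found
R2: no valid match — LHS pattern not found
R3: 36 valid matches — {0↦1, 1↦2}, {0↦1, 1↦3}, {0↦1, 1↦4} (+33 more)

Answer: [R3]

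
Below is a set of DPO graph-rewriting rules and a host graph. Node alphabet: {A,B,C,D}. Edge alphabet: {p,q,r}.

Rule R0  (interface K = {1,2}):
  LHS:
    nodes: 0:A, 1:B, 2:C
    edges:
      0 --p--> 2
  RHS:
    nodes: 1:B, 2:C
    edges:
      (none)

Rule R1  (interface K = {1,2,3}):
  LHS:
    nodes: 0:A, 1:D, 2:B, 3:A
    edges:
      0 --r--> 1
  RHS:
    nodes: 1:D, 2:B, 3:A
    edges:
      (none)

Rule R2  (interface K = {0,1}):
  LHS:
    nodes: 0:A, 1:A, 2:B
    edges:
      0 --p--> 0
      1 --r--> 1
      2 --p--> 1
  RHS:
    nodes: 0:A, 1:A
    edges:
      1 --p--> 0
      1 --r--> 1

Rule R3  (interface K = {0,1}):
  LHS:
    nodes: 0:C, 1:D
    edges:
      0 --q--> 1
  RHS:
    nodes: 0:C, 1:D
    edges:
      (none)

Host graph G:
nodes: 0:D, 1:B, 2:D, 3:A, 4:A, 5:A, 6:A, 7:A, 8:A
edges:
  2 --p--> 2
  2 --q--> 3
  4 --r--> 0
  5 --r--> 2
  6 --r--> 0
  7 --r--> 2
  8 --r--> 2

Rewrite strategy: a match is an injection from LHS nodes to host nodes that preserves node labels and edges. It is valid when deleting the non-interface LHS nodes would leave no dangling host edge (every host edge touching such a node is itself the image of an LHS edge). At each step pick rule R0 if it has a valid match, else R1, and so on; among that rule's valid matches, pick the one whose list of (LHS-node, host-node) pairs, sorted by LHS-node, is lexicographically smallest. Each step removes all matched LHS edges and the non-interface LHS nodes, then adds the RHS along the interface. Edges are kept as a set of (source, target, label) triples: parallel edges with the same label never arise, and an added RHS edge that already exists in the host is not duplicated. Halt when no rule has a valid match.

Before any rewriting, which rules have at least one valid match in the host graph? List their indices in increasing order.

R0: no valid match — LHS pattern not found
R1: 25 valid matches — {0↦4, 1↦0, 2↦1, 3↦3}, {0↦4, 1↦0, 2↦1, 3↦5}, {0↦4, 1↦0, 2↦1, 3↦6} (+22 more)
R2: no valid match — LHS pattern not found
R3: no valid match — LHS pattern not found

Answer: [R1]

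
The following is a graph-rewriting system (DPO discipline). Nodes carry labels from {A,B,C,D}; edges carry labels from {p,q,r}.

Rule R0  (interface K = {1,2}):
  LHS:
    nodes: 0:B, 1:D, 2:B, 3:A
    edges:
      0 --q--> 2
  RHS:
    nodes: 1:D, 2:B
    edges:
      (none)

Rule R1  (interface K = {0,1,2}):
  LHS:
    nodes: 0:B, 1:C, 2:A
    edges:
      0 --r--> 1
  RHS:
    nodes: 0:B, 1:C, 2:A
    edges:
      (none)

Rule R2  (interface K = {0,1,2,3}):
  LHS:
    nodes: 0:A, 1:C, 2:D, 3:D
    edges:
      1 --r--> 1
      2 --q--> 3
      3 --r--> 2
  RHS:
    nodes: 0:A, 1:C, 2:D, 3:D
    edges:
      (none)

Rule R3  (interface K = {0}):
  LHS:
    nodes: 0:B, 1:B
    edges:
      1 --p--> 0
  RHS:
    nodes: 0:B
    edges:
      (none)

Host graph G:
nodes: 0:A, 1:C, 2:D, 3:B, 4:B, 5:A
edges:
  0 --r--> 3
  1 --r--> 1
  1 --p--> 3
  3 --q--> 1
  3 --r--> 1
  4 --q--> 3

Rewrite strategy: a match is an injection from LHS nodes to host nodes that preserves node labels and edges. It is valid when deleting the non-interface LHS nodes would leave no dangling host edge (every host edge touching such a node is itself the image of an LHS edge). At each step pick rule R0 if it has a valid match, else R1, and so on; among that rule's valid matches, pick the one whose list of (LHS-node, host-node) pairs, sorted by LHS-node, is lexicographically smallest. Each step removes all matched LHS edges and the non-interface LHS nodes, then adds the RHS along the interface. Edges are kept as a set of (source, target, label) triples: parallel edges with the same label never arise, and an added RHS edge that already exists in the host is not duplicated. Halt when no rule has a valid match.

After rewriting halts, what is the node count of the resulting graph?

[0] host  ⇒  6 nodes, 6 edges  {0-r->3 1-r->1 1-p->3 3-q->1 3-r->1 4-q->3}
[1] R0 @ {0↦4, 1↦2, 2↦3, 3↦5}  ⇒  4 nodes, 5 edges  {0-r->3 1-r->1 1-p->3 3-q->1 3-r->1}
[2] R1 @ {0↦3, 1↦1, 2↦0}  ⇒  4 nodes, 4 edges  {0-r->3 1-r->1 1-p->3 3-q->1}
final graph: no rule applies after step 2
NF nodes: {0:A, 1:C, 2:D, 3:B}

Answer: 4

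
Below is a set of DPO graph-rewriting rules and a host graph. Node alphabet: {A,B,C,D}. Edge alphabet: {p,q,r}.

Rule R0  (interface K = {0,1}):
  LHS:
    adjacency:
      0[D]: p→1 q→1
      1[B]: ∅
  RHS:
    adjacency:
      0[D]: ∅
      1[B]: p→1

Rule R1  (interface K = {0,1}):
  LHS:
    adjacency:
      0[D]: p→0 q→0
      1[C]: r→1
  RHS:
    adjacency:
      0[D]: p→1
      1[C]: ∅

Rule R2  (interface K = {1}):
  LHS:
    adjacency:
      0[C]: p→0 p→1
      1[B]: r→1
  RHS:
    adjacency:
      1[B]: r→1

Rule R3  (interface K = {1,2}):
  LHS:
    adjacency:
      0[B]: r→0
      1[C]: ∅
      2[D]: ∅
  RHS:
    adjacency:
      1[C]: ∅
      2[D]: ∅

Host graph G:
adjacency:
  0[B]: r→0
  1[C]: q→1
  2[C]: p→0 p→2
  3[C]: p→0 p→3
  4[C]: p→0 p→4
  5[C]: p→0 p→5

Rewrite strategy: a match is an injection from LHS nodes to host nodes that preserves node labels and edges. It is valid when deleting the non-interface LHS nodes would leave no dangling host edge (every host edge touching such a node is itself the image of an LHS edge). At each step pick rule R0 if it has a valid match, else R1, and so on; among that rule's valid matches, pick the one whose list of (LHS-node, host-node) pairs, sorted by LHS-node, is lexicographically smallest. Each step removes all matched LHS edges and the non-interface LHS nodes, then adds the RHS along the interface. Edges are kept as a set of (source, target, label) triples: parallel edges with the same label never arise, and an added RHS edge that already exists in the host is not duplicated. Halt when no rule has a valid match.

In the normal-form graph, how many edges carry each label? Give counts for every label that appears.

Answer: q:1 r:1

Steps:
initial: |V|=6 |E|=10  E = 0-r->0 1-q->1 2-p->0 2-p->2 3-p->0 3-p->3 4-p->0 4-p->4 5-p->0 5-p->5
step 1: apply R2 at {0↦2, 1↦0}  → |V|=5 |E|=8  E = 0-r->0 1-q->1 3-p->0 3-p->3 4-p->0 4-p->4 5-p->0 5-p->5
step 2: apply R2 at {0↦3, 1↦0}  → |V|=4 |E|=6  E = 0-r->0 1-q->1 4-p->0 4-p->4 5-p->0 5-p->5
step 3: apply R2 at {0↦4, 1↦0}  → |V|=3 |E|=4  E = 0-r->0 1-q->1 5-p->0 5-p->5
step 4: apply R2 at {0↦5, 1↦0}  → |V|=2 |E|=2  E = 0-r->0 1-q->1
final graph: no rule applies after step 4
NF edges: [(0, 0, 'r'), (1, 1, 'q')]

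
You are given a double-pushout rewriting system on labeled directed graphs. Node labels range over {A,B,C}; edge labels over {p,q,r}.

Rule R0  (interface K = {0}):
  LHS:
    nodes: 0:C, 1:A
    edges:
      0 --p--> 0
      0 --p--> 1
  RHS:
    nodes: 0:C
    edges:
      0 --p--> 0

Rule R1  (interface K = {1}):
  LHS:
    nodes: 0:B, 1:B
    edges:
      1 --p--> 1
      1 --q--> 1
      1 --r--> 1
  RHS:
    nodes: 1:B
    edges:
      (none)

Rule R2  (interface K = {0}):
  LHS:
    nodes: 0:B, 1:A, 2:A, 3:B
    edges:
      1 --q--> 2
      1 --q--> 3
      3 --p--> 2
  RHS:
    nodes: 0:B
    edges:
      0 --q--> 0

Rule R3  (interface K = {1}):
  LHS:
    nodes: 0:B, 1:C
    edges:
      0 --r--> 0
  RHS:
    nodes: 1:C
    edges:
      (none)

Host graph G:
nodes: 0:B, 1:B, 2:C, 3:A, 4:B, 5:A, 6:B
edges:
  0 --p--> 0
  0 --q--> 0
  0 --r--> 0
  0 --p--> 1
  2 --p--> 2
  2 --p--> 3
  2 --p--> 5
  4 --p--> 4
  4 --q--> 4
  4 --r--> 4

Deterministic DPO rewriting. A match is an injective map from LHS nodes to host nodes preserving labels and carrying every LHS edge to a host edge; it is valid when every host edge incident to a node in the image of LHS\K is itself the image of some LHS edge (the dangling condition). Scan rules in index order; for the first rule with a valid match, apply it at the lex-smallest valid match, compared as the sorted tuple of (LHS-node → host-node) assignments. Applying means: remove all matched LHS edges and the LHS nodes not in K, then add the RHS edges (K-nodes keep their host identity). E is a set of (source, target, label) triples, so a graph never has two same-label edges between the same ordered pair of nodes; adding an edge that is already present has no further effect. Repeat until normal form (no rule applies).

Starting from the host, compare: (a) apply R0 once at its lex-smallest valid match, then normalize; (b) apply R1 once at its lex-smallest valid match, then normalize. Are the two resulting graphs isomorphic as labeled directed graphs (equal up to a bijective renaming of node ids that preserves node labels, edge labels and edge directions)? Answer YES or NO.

branch R0-first: apply at {0↦2, 1↦3} → |E|=9, then 2 more step(s) → NF |V|=4 |E|=5 V={0:B, 1:B, 2:C, 4:B} E=0-p->1 2-p->2 4-p->4 4-q->4 4-r->4
branch R1-first: apply at {0↦6, 1↦0} → |E|=7, then 2 more step(s) → NF |V|=4 |E|=5 V={0:B, 1:B, 2:C, 4:B} E=0-p->1 2-p->2 4-p->4 4-q->4 4-r->4
graphs isomorphic (equal up to label-preserving node renaming)

Answer: YES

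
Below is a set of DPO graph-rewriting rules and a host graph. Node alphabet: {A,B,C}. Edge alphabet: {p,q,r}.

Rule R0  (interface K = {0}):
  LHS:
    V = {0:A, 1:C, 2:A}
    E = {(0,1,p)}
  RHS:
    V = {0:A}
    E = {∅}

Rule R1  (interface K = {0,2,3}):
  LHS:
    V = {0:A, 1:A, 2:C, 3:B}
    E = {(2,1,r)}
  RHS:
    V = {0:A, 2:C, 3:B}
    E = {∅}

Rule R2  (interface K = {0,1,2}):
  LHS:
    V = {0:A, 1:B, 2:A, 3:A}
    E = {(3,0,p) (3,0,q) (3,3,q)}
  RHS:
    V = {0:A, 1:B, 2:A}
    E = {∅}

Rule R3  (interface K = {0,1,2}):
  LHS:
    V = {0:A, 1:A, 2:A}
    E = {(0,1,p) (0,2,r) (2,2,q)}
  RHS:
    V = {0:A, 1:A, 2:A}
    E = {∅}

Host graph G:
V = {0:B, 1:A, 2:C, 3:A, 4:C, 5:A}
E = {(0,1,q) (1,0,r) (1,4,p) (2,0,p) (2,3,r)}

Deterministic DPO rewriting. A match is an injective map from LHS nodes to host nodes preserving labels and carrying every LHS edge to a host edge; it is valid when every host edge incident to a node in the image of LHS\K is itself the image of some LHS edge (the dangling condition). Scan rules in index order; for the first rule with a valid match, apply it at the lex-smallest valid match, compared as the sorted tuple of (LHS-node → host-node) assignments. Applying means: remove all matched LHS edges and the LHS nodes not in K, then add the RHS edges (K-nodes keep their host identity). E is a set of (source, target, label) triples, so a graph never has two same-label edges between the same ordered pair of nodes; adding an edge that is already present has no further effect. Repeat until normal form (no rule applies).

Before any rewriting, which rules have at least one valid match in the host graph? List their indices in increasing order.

R0: 1 valid match — {0↦1, 1↦4, 2↦5}
R1: 2 valid matches — {0↦1, 1↦3, 2↦2, 3↦0}, {0↦5, 1↦3, 2↦2, 3↦0}
R2: no valid match — LHS pattern not found
R3: no valid match — LHS pattern not found

Answer: [R0,R1]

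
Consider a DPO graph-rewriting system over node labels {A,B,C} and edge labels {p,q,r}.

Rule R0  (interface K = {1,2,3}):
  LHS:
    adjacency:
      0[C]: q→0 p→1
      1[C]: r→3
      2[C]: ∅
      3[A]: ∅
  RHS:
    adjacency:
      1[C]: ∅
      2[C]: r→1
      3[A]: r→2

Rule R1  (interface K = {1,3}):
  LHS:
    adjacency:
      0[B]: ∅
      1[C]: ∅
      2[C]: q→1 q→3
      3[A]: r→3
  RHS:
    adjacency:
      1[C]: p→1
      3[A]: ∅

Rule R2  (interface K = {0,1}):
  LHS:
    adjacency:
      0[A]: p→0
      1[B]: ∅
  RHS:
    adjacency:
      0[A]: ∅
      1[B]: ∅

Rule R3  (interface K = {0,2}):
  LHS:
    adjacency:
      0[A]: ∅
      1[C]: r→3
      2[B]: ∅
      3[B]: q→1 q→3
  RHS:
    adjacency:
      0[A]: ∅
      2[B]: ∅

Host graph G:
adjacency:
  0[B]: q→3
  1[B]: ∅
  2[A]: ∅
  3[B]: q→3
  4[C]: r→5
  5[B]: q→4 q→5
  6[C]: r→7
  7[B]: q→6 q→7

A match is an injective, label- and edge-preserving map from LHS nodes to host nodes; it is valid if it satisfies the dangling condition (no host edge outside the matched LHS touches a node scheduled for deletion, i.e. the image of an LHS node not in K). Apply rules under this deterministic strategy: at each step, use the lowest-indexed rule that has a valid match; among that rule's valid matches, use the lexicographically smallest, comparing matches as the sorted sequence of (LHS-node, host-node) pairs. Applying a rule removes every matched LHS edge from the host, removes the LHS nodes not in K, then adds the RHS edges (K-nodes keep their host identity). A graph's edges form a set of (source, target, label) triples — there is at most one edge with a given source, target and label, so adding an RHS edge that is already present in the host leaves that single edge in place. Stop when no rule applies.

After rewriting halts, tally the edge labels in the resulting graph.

Answer: q:2

Rewrite trace:
initial: |V|=8 |E|=8  E = 0-q->3 3-q->3 4-r->5 5-q->4 5-q->5 6-r->7 7-q->6 7-q->7
step 1: apply R3 at {0↦2, 1↦4, 2↦0, 3↦5}  → |V|=6 |E|=5  E = 0-q->3 3-q->3 6-r->7 7-q->6 7-q->7
step 2: apply R3 at {0↦2, 1↦6, 2↦0, 3↦7}  → |V|=4 |E|=2  E = 0-q->3 3-q->3
final graph: no rule applies after step 2
NF edges: [(0, 3, 'q'), (3, 3, 'q')]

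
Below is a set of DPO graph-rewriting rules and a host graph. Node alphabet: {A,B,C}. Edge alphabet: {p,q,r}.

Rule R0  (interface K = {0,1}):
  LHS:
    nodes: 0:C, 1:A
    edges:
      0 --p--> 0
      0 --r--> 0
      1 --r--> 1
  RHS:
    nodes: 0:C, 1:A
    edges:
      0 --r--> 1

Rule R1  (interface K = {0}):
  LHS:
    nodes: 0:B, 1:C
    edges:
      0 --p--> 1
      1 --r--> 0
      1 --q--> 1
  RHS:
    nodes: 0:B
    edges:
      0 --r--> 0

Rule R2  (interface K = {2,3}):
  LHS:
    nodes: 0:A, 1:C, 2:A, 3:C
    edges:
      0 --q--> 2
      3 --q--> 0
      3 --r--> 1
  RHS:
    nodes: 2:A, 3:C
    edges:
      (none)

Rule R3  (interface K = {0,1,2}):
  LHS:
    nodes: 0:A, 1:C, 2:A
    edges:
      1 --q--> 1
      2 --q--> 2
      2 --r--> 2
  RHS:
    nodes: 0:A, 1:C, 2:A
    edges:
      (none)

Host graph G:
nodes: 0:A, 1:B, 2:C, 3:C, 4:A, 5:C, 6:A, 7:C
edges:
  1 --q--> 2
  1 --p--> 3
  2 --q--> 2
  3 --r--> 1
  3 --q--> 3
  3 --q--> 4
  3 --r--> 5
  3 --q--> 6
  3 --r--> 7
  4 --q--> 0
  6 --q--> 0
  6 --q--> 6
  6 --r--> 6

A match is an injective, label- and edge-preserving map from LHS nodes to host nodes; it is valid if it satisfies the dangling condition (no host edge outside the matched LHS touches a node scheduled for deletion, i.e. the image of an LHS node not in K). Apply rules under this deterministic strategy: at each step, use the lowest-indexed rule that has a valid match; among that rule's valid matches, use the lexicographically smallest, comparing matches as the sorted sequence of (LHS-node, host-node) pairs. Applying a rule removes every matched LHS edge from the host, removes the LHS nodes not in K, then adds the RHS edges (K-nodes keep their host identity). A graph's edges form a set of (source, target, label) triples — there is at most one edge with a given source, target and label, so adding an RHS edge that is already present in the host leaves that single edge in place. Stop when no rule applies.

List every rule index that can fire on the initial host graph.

Answer: [R2,R3]

Rewrite trace:
R0: no valid match — LHS pattern not found
R1: no valid match — 1 raw match, all fail dangling condition
R2: 2 valid matches — {0↦4, 1↦5, 2↦0, 3↦3}, {0↦4, 1↦7, 2↦0, 3↦3}
R3: 4 valid matches — {0↦0, 1↦2, 2↦6}, {0↦0, 1↦3, 2↦6}, {0↦4, 1↦2, 2↦6} (+1 more)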